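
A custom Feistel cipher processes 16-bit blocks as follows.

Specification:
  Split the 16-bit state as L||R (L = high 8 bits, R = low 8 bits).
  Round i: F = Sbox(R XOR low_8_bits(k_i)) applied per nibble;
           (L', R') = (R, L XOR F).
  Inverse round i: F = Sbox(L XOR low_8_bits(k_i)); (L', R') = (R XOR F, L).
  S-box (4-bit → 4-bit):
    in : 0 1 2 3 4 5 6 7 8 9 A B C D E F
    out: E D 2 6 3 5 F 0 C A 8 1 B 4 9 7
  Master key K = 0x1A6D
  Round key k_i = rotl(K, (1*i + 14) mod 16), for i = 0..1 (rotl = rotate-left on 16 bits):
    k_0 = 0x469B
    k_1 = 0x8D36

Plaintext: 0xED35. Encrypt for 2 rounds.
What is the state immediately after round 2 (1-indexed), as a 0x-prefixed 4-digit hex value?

0x6467

s_0 = plaintext = 0xED35
s_1 = Round(s_0, k_0) = 0x3564
s_2 = Round(s_1, k_1) = 0x6467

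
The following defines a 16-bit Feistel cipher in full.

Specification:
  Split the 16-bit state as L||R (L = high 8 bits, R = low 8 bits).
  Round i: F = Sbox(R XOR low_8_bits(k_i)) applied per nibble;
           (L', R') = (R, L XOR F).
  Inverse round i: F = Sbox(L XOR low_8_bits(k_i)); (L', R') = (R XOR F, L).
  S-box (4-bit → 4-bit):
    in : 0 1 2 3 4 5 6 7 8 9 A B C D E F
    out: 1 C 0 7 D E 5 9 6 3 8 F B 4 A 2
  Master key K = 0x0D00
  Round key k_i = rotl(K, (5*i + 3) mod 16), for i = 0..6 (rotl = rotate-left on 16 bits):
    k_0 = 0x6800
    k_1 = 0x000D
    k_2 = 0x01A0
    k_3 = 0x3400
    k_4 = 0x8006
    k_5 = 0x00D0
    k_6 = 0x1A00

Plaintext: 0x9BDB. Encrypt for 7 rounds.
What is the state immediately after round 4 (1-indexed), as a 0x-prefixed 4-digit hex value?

s_0 = plaintext = 0x9BDB
s_1 = Round(s_0, k_0) = 0xDBD4
s_2 = Round(s_1, k_1) = 0xD498
s_3 = Round(s_2, k_2) = 0x98A2
s_4 = Round(s_3, k_3) = 0xA218
s_5 = Round(s_4, k_4) = 0x1868
s_6 = Round(s_5, k_5) = 0x68EE
s_7 = Round(s_6, k_6) = 0xEEC2

0xA218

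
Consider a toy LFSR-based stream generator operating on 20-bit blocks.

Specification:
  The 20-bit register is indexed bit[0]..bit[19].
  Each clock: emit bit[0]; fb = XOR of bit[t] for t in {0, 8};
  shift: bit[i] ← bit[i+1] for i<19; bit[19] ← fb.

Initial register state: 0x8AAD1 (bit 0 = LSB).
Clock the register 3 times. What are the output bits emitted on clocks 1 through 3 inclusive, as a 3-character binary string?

reg_0 = 0x8AAD1
clock 1: out=1, reg = 0xC5568
clock 2: out=0, reg = 0xE2AB4
clock 3: out=0, reg = 0x7155A

100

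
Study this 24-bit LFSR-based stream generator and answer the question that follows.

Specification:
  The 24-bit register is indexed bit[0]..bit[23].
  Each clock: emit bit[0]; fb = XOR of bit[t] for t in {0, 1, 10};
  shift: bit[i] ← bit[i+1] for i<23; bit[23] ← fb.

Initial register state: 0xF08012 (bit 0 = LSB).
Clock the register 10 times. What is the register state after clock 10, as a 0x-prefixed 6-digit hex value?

0x0EFC20

reg_0 = 0xF08012
clock 1: out=0, reg = 0xF84009
clock 2: out=1, reg = 0xFC2004
clock 3: out=0, reg = 0x7E1002
clock 4: out=0, reg = 0xBF0801
clock 5: out=1, reg = 0xDF8400
clock 6: out=0, reg = 0xEFC200
clock 7: out=0, reg = 0x77E100
clock 8: out=0, reg = 0x3BF080
clock 9: out=0, reg = 0x1DF840
clock 10: out=0, reg = 0x0EFC20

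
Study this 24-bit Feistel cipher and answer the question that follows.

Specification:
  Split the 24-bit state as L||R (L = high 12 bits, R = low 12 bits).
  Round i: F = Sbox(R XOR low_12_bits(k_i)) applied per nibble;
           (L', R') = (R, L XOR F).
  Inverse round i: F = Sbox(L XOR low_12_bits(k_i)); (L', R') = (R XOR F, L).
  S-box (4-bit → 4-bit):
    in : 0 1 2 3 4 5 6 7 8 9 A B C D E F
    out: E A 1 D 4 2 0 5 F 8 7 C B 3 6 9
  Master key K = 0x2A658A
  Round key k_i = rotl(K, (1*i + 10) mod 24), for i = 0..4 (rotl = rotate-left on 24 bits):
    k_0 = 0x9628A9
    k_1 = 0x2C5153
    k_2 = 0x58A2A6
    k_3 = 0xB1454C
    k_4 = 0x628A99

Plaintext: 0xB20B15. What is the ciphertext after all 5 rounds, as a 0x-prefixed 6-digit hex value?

0x14118F

s_0 = plaintext = 0xB20B15
s_1 = Round(s_0, k_0) = 0xB156EB
s_2 = Round(s_1, k_1) = 0x6EBEDA
s_3 = Round(s_2, k_2) = 0xEDADB0
s_4 = Round(s_3, k_3) = 0xDB0141
s_5 = Round(s_4, k_4) = 0x14118F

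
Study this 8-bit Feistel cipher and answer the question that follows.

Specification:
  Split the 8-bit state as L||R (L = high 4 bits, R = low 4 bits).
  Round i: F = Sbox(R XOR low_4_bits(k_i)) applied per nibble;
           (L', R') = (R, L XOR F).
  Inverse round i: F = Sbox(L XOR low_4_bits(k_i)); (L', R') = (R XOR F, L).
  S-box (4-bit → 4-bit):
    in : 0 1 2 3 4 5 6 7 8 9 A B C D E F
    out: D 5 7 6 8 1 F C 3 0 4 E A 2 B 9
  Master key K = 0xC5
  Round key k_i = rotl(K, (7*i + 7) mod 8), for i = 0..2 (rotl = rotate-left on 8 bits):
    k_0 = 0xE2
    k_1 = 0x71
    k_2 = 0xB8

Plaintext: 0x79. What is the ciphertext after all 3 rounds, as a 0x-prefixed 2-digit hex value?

s_0 = plaintext = 0x79
s_1 = Round(s_0, k_0) = 0x99
s_2 = Round(s_1, k_1) = 0x9A
s_3 = Round(s_2, k_2) = 0xAE

0xAE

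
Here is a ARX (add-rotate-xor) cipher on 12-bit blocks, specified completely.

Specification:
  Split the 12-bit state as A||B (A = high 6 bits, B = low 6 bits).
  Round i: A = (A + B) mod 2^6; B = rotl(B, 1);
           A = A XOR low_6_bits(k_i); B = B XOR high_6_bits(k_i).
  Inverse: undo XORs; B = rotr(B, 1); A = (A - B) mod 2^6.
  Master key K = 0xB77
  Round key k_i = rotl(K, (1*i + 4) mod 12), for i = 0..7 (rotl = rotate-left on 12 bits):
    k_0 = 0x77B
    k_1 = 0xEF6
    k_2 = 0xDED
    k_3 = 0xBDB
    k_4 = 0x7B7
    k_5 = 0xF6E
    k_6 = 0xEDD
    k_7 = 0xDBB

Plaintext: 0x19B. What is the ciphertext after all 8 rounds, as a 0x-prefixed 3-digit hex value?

s_0 = plaintext = 0x19B
s_1 = Round(s_0, k_0) = 0x6AB
s_2 = Round(s_1, k_1) = 0xCEC
s_3 = Round(s_2, k_2) = 0xCAE
s_4 = Round(s_3, k_3) = 0xEF2
s_5 = Round(s_4, k_4) = 0x6BB
s_6 = Round(s_5, k_5) = 0xECA
s_7 = Round(s_6, k_6) = 0x62F
s_8 = Round(s_7, k_7) = 0xF29

0xF29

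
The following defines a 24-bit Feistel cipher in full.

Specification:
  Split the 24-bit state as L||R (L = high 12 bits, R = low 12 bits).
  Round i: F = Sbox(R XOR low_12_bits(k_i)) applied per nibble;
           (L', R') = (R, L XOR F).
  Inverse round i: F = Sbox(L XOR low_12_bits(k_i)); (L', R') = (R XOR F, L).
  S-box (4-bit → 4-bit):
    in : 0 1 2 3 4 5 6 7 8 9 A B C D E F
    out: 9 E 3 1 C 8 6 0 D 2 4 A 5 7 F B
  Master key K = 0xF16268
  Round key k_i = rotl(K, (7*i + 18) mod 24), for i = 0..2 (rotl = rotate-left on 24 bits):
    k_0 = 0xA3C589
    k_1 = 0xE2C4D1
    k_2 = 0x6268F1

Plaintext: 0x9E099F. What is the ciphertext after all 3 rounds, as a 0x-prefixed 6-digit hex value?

s_0 = plaintext = 0x9E099F
s_1 = Round(s_0, k_0) = 0x99FC06
s_2 = Round(s_1, k_1) = 0xC064EF
s_3 = Round(s_2, k_2) = 0x4EF9E9

0x4EF9E9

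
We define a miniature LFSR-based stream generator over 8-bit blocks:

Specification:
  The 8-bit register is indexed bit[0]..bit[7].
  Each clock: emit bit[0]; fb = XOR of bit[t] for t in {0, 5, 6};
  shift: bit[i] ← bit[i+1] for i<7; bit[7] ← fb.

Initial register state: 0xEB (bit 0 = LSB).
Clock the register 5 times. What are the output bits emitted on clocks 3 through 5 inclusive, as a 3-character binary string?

010

reg_0 = 0xEB
clock 1: out=1, reg = 0xF5
clock 2: out=1, reg = 0xFA
clock 3: out=0, reg = 0x7D
clock 4: out=1, reg = 0xBE
clock 5: out=0, reg = 0xDF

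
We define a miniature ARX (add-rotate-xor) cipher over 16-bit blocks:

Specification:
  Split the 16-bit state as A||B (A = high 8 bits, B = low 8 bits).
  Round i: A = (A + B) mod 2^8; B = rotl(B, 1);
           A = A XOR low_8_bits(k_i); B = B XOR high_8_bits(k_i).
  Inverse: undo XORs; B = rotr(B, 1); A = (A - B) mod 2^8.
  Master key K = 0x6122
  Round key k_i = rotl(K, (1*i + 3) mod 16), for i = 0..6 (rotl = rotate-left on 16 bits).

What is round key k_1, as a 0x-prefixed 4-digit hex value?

0x1226

K = 0x6122
k_0 = rotl(K, (1*0+3) mod 16) = rotl(K, 3) = 0x0913
k_1 = rotl(K, (1*1+3) mod 16) = rotl(K, 4) = 0x1226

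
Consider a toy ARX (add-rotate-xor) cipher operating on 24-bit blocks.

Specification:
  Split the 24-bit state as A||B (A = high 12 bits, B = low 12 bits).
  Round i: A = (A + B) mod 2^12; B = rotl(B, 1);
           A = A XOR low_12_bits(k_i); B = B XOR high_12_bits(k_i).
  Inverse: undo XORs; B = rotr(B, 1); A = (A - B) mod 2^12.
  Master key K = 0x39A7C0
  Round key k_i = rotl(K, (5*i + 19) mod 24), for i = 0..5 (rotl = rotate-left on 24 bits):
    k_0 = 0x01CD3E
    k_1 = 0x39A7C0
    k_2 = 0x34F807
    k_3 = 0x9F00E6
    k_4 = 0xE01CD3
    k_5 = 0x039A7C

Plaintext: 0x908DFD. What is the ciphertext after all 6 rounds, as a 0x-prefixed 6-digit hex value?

0x20F4D5

s_0 = plaintext = 0x908DFD
s_1 = Round(s_0, k_0) = 0xA3BBE7
s_2 = Round(s_1, k_1) = 0x1E2455
s_3 = Round(s_2, k_2) = 0xE30BE5
s_4 = Round(s_3, k_3) = 0xAF3E3B
s_5 = Round(s_4, k_4) = 0x5FD276
s_6 = Round(s_5, k_5) = 0x20F4D5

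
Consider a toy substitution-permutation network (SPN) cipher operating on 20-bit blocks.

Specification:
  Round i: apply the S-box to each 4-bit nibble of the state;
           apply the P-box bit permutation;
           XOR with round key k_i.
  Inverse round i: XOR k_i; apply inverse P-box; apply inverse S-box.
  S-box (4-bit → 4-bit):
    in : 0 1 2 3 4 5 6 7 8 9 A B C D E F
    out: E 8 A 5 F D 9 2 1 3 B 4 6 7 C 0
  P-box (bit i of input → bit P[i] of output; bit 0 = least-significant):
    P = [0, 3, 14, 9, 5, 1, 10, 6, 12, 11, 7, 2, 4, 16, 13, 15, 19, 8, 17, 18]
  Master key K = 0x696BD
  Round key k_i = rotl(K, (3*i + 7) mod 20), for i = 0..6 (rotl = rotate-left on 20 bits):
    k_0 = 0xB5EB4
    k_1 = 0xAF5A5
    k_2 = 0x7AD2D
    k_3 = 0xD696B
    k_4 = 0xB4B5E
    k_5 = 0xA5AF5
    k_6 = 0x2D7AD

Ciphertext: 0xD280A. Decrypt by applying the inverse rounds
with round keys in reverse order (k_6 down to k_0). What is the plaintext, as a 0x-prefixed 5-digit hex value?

s_0 = ciphertext = 0xD280A
s_1 = InvRound(s_0, k_6) = 0x404D5
s_2 = InvRound(s_1, k_5) = 0x5F93E
s_3 = InvRound(s_2, k_4) = 0x5E861
s_4 = InvRound(s_3, k_3) = 0x91F77
s_5 = InvRound(s_4, k_2) = 0x55822
s_6 = InvRound(s_5, k_1) = 0x400C8
s_7 = InvRound(s_6, k_0) = 0x59A50

0x59A50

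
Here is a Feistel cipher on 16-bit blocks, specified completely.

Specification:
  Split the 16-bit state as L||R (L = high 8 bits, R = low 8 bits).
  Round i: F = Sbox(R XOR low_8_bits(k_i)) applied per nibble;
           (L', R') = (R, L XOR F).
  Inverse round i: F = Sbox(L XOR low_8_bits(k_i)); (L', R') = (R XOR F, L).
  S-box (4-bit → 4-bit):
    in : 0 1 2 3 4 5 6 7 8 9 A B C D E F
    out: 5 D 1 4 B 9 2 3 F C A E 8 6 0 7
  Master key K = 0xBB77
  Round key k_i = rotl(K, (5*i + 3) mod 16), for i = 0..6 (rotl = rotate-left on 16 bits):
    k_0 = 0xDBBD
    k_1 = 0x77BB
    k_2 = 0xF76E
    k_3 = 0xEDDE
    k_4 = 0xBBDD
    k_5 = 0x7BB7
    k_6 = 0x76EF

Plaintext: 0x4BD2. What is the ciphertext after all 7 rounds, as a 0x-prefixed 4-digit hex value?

0xD112

s_0 = plaintext = 0x4BD2
s_1 = Round(s_0, k_0) = 0xD26C
s_2 = Round(s_1, k_1) = 0x6CB1
s_3 = Round(s_2, k_2) = 0xB10B
s_4 = Round(s_3, k_3) = 0x0BD8
s_5 = Round(s_4, k_4) = 0xD852
s_6 = Round(s_5, k_5) = 0x52D1
s_7 = Round(s_6, k_6) = 0xD112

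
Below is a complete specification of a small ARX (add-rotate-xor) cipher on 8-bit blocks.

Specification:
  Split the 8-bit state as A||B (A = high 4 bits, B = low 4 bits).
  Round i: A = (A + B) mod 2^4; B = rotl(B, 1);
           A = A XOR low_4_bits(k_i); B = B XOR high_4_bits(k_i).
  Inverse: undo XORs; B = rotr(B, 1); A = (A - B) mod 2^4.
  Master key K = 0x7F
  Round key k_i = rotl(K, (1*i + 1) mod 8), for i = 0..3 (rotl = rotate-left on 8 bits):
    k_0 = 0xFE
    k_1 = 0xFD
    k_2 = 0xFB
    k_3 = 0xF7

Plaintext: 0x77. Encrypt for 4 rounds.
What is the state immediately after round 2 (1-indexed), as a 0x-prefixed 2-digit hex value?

s_0 = plaintext = 0x77
s_1 = Round(s_0, k_0) = 0x01
s_2 = Round(s_1, k_1) = 0xCD
s_3 = Round(s_2, k_2) = 0x24
s_4 = Round(s_3, k_3) = 0x17

0xCD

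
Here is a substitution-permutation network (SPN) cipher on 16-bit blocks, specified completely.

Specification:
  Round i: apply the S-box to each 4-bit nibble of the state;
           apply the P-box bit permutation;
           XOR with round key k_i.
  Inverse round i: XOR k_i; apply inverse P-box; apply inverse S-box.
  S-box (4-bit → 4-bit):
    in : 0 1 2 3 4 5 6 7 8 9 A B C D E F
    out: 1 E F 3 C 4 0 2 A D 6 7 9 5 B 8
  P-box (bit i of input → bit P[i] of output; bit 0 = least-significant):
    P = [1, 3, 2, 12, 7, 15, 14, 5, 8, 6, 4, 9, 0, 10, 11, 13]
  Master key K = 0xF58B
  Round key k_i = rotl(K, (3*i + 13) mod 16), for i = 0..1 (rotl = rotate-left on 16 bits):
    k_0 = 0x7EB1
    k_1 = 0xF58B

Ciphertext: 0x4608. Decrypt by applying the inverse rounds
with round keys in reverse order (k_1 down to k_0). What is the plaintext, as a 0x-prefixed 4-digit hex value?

0xCF31

s_0 = ciphertext = 0x4608
s_1 = InvRound(s_0, k_1) = 0xCC3C
s_2 = InvRound(s_1, k_0) = 0xCF31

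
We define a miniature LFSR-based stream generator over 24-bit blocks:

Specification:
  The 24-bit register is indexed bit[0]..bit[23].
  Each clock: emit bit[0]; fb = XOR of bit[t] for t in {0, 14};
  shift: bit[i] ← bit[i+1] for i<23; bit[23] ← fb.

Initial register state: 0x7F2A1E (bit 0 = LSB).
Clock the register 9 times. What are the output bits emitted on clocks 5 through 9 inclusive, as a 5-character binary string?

10000

reg_0 = 0x7F2A1E
clock 1: out=0, reg = 0x3F950F
clock 2: out=1, reg = 0x9FCA87
clock 3: out=1, reg = 0x4FE543
clock 4: out=1, reg = 0x27F2A1
clock 5: out=1, reg = 0x13F950
clock 6: out=0, reg = 0x89FCA8
clock 7: out=0, reg = 0xC4FE54
clock 8: out=0, reg = 0xE27F2A
clock 9: out=0, reg = 0xF13F95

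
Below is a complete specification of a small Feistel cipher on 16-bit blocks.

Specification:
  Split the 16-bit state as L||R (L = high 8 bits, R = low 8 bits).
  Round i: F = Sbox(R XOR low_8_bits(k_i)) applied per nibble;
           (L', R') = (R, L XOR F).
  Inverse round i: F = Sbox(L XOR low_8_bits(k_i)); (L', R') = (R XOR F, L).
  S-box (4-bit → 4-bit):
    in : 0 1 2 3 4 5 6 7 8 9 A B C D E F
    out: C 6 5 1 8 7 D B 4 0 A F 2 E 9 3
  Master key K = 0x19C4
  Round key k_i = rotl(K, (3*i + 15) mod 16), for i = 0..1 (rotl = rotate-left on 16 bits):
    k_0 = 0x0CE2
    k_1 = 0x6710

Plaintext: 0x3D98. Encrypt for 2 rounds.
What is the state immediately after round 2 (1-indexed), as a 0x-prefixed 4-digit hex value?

0x8793

s_0 = plaintext = 0x3D98
s_1 = Round(s_0, k_0) = 0x9887
s_2 = Round(s_1, k_1) = 0x8793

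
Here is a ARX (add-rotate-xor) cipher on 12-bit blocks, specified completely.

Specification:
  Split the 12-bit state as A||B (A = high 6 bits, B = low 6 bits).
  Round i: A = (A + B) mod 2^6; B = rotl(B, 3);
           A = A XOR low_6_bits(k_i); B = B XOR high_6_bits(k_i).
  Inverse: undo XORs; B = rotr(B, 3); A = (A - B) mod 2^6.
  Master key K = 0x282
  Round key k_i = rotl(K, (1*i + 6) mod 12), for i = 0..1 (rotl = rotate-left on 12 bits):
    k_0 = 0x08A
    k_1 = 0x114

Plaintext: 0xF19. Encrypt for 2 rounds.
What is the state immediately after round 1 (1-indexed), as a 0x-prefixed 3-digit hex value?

s_0 = plaintext = 0xF19
s_1 = Round(s_0, k_0) = 0x7C9
s_2 = Round(s_1, k_1) = 0xF0D

0x7C9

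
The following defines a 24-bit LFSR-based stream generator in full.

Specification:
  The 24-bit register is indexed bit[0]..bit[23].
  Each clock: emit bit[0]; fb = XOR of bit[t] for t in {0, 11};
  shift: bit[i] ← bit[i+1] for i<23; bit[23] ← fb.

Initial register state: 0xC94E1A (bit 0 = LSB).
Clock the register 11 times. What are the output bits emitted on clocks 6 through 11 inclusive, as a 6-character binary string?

000011

reg_0 = 0xC94E1A
clock 1: out=0, reg = 0xE4A70D
clock 2: out=1, reg = 0xF25386
clock 3: out=0, reg = 0x7929C3
clock 4: out=1, reg = 0x3C94E1
clock 5: out=1, reg = 0x9E4A70
clock 6: out=0, reg = 0xCF2538
clock 7: out=0, reg = 0x67929C
clock 8: out=0, reg = 0x33C94E
clock 9: out=0, reg = 0x99E4A7
clock 10: out=1, reg = 0xCCF253
clock 11: out=1, reg = 0xE67929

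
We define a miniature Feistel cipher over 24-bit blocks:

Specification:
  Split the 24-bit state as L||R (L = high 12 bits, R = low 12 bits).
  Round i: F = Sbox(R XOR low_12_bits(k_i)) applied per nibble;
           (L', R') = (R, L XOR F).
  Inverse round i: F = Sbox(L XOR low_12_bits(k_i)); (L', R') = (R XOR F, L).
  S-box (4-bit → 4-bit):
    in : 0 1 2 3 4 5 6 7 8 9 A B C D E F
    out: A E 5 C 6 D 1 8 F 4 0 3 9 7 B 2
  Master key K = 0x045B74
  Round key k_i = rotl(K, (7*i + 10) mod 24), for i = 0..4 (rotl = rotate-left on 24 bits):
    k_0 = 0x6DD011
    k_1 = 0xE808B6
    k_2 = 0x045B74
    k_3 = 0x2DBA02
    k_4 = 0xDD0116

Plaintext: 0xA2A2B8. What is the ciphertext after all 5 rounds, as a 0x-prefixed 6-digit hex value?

0x98DE91

s_0 = plaintext = 0xA2A2B8
s_1 = Round(s_0, k_0) = 0x2B8F2E
s_2 = Round(s_1, k_1) = 0xF2EAF7
s_3 = Round(s_2, k_2) = 0xAF71D2
s_4 = Round(s_3, k_3) = 0x1D298D
s_5 = Round(s_4, k_4) = 0x98DE91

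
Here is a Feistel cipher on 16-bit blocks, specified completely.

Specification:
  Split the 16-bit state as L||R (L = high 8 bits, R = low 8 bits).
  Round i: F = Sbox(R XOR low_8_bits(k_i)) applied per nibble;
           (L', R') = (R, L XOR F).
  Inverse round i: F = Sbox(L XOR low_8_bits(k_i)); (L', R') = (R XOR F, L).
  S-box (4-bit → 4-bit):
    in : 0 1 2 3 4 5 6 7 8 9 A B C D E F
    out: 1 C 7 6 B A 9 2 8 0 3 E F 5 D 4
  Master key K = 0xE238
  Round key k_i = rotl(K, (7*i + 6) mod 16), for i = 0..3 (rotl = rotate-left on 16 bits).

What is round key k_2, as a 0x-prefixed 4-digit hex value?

K = 0xE238
k_0 = rotl(K, (7*0+6) mod 16) = rotl(K, 6) = 0x8E38
k_1 = rotl(K, (7*1+6) mod 16) = rotl(K, 13) = 0x1C47
k_2 = rotl(K, (7*2+6) mod 16) = rotl(K, 4) = 0x238E

0x238E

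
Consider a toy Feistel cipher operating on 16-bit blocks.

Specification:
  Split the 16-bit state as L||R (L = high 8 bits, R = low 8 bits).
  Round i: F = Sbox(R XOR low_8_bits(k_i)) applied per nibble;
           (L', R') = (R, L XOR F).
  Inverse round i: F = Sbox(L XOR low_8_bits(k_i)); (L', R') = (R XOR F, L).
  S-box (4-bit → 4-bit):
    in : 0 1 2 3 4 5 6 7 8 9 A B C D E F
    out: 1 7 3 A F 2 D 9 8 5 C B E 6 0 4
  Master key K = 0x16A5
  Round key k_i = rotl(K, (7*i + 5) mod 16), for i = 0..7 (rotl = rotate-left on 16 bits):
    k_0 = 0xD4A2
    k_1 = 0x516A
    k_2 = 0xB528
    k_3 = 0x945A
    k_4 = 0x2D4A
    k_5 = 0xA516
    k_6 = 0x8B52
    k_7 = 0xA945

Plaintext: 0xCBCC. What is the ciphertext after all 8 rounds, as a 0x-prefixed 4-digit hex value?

0x88CD

s_0 = plaintext = 0xCBCC
s_1 = Round(s_0, k_0) = 0xCC1B
s_2 = Round(s_1, k_1) = 0x1B5B
s_3 = Round(s_2, k_2) = 0x5B81
s_4 = Round(s_3, k_3) = 0x8130
s_5 = Round(s_4, k_4) = 0x301D
s_6 = Round(s_5, k_5) = 0x1D2B
s_7 = Round(s_6, k_6) = 0x2B88
s_8 = Round(s_7, k_7) = 0x88CD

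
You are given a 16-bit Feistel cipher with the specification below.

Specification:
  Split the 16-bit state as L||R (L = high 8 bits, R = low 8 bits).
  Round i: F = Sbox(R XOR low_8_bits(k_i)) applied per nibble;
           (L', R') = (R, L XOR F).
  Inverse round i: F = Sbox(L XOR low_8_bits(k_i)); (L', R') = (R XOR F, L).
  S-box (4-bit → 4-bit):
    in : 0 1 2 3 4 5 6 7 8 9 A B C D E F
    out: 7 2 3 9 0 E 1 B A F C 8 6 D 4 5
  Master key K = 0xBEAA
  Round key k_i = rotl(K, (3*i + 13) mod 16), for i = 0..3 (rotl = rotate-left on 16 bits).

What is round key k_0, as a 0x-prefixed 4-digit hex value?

0x57D5

K = 0xBEAA
k_0 = rotl(K, (3*0+13) mod 16) = rotl(K, 13) = 0x57D5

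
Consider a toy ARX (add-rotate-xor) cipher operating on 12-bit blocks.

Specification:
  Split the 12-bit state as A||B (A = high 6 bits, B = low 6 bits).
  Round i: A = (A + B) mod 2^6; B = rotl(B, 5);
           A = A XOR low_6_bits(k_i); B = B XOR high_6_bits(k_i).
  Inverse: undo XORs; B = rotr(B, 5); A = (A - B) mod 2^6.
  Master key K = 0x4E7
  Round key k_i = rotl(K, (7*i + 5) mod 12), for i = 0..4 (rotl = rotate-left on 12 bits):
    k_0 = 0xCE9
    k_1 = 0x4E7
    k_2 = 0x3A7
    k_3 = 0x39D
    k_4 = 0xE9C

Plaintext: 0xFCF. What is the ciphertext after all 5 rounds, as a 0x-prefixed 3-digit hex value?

s_0 = plaintext = 0xFCF
s_1 = Round(s_0, k_0) = 0x9D4
s_2 = Round(s_1, k_1) = 0x719
s_3 = Round(s_2, k_2) = 0x4A2
s_4 = Round(s_3, k_3) = 0xA5F
s_5 = Round(s_4, k_4) = 0x515

0x515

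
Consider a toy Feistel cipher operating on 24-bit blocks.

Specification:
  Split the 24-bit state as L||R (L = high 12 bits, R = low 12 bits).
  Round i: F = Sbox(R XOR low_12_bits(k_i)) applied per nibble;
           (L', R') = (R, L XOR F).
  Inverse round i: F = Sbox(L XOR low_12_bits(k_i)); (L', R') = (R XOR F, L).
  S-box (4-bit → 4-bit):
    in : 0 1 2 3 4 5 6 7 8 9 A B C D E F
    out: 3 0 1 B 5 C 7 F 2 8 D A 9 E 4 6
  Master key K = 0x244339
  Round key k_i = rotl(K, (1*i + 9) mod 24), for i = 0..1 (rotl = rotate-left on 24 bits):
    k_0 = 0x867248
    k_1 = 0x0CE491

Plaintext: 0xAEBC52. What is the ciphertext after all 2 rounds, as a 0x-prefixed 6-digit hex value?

s_0 = plaintext = 0xAEBC52
s_1 = Round(s_0, k_0) = 0xC52EE6
s_2 = Round(s_1, k_1) = 0xEE61AD

0xEE61AD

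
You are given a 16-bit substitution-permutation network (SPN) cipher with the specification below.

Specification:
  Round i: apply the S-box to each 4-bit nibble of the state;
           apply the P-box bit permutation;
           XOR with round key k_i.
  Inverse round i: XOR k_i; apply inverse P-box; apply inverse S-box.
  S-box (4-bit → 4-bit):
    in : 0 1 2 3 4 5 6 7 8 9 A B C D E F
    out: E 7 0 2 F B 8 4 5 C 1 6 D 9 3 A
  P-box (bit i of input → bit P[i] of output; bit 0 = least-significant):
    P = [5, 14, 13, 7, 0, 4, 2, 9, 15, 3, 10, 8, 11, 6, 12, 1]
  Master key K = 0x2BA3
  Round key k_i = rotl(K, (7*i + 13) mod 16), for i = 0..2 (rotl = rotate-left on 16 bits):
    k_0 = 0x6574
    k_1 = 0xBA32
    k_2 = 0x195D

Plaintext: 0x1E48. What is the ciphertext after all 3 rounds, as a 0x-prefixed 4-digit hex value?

s_0 = plaintext = 0x1E48
s_1 = Round(s_0, k_0) = 0xDF09
s_2 = Round(s_1, k_1) = 0x91AC
s_3 = Round(s_2, k_2) = 0xADF6

0xADF6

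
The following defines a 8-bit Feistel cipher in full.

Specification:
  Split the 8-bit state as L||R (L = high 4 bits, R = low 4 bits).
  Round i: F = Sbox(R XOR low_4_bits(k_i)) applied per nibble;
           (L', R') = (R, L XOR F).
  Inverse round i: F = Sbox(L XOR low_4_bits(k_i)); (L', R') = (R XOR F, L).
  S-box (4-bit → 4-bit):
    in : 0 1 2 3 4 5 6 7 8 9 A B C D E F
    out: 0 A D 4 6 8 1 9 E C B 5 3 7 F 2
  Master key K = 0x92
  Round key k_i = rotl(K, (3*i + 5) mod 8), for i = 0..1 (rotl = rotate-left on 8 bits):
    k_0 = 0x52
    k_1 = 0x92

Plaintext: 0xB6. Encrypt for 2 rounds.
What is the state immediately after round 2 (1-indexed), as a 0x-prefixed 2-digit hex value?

0xD4

s_0 = plaintext = 0xB6
s_1 = Round(s_0, k_0) = 0x6D
s_2 = Round(s_1, k_1) = 0xD4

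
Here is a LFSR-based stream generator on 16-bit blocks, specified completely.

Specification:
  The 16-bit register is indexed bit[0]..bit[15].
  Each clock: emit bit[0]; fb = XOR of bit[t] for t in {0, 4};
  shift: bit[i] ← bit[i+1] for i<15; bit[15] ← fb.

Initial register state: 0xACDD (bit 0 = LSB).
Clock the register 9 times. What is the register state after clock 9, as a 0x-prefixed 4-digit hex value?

0x0856

reg_0 = 0xACDD
clock 1: out=1, reg = 0x566E
clock 2: out=0, reg = 0x2B37
clock 3: out=1, reg = 0x159B
clock 4: out=1, reg = 0x0ACD
clock 5: out=1, reg = 0x8566
clock 6: out=0, reg = 0x42B3
clock 7: out=1, reg = 0x2159
clock 8: out=1, reg = 0x10AC
clock 9: out=0, reg = 0x0856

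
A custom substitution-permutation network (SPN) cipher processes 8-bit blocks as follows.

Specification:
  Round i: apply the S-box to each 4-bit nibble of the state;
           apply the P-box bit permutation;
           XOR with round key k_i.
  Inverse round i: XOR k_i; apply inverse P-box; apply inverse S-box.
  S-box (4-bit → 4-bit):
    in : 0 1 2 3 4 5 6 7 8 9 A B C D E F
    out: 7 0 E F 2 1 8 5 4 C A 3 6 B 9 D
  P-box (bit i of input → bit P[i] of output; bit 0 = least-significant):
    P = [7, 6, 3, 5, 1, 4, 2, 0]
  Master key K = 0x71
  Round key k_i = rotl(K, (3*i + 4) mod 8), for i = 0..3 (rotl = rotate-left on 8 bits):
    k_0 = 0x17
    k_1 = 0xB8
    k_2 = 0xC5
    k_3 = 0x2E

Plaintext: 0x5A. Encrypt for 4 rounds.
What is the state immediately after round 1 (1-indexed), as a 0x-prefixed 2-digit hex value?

0x75

s_0 = plaintext = 0x5A
s_1 = Round(s_0, k_0) = 0x75
s_2 = Round(s_1, k_1) = 0x3E
s_3 = Round(s_2, k_2) = 0x72
s_4 = Round(s_3, k_3) = 0x40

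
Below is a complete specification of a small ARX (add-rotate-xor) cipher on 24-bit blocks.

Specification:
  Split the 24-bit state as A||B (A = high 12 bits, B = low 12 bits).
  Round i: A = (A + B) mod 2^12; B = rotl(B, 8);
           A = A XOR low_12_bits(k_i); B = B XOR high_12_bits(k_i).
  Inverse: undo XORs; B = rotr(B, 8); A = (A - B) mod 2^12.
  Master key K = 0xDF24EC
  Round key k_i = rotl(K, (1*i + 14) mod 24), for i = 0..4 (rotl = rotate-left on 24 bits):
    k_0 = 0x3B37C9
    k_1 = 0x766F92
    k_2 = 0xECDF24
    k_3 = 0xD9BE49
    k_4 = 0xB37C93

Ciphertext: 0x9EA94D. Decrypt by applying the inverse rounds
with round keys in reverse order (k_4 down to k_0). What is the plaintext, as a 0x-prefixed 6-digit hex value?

0x3A4012

s_0 = ciphertext = 0x9EA94D
s_1 = InvRound(s_0, k_4) = 0xDD77A2
s_2 = InvRound(s_1, k_3) = 0x00439A
s_3 = InvRound(s_2, k_2) = 0x9A357D
s_4 = InvRound(s_3, k_1) = 0x47F1B2
s_5 = InvRound(s_4, k_0) = 0x3A4012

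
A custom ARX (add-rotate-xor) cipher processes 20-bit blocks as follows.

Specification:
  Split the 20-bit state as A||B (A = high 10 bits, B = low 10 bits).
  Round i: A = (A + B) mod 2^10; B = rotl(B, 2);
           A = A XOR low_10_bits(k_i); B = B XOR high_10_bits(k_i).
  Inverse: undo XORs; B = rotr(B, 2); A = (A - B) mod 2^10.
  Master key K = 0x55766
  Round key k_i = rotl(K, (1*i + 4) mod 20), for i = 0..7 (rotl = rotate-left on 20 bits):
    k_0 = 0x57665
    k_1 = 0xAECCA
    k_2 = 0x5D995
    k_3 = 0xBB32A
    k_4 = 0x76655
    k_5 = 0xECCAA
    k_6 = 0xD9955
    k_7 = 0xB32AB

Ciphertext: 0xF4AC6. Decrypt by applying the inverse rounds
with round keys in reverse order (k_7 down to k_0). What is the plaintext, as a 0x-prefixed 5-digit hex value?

0x34C48

s_0 = ciphertext = 0xF4AC6
s_1 = InvRound(s_0, k_7) = 0xDDE02
s_2 = InvRound(s_1, k_6) = 0x72459
s_3 = InvRound(s_2, k_5) = 0x9A6FA
s_4 = InvRound(s_3, k_4) = 0x1D3C8
s_5 = InvRound(s_4, k_3) = 0xC5449
s_6 = InvRound(s_5, k_2) = 0xCC74F
s_7 = InvRound(s_6, k_1) = 0xDF87D
s_8 = InvRound(s_7, k_0) = 0x34C48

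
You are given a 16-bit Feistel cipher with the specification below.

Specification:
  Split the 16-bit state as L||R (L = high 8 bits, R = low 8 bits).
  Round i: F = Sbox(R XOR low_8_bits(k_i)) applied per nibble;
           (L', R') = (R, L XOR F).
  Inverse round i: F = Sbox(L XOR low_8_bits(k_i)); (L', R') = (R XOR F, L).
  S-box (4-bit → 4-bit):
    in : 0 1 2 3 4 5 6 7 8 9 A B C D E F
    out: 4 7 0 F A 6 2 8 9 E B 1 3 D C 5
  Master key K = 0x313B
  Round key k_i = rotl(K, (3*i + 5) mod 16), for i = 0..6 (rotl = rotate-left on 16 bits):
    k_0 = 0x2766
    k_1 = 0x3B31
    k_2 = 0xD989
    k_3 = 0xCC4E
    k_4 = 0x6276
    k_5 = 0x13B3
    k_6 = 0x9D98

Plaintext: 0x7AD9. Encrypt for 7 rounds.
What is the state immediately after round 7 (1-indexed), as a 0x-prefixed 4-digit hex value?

s_0 = plaintext = 0x7AD9
s_1 = Round(s_0, k_0) = 0xD96F
s_2 = Round(s_1, k_1) = 0x6FB5
s_3 = Round(s_2, k_2) = 0xB59C
s_4 = Round(s_3, k_3) = 0x9C65
s_5 = Round(s_4, k_4) = 0x65E3
s_6 = Round(s_5, k_5) = 0xE301
s_7 = Round(s_6, k_6) = 0x010D

0x010D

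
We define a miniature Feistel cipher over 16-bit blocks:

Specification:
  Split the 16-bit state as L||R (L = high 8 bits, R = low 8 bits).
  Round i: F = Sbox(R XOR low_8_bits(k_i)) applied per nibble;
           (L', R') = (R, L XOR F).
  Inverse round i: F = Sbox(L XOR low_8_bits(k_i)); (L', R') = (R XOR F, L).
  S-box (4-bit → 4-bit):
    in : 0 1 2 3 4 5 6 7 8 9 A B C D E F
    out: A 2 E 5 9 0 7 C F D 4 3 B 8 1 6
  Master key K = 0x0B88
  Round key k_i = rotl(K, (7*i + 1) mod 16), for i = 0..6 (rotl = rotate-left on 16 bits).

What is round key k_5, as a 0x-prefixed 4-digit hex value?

0xB880

K = 0x0B88
k_0 = rotl(K, (7*0+1) mod 16) = rotl(K, 1) = 0x1710
k_1 = rotl(K, (7*1+1) mod 16) = rotl(K, 8) = 0x880B
k_2 = rotl(K, (7*2+1) mod 16) = rotl(K, 15) = 0x05C4
k_3 = rotl(K, (7*3+1) mod 16) = rotl(K, 6) = 0xE202
k_4 = rotl(K, (7*4+1) mod 16) = rotl(K, 13) = 0x0171
k_5 = rotl(K, (7*5+1) mod 16) = rotl(K, 4) = 0xB880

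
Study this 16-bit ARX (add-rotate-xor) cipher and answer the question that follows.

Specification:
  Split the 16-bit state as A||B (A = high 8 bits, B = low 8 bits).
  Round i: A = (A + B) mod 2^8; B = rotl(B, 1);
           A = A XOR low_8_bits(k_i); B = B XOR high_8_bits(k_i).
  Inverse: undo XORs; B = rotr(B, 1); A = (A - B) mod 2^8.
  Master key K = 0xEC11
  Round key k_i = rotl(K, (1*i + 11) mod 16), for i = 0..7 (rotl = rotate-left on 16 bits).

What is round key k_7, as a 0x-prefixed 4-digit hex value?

K = 0xEC11
k_0 = rotl(K, (1*0+11) mod 16) = rotl(K, 11) = 0x8F60
k_1 = rotl(K, (1*1+11) mod 16) = rotl(K, 12) = 0x1EC1
k_2 = rotl(K, (1*2+11) mod 16) = rotl(K, 13) = 0x3D82
k_3 = rotl(K, (1*3+11) mod 16) = rotl(K, 14) = 0x7B04
k_4 = rotl(K, (1*4+11) mod 16) = rotl(K, 15) = 0xF608
k_5 = rotl(K, (1*5+11) mod 16) = rotl(K, 0) = 0xEC11
k_6 = rotl(K, (1*6+11) mod 16) = rotl(K, 1) = 0xD823
k_7 = rotl(K, (1*7+11) mod 16) = rotl(K, 2) = 0xB047

0xB047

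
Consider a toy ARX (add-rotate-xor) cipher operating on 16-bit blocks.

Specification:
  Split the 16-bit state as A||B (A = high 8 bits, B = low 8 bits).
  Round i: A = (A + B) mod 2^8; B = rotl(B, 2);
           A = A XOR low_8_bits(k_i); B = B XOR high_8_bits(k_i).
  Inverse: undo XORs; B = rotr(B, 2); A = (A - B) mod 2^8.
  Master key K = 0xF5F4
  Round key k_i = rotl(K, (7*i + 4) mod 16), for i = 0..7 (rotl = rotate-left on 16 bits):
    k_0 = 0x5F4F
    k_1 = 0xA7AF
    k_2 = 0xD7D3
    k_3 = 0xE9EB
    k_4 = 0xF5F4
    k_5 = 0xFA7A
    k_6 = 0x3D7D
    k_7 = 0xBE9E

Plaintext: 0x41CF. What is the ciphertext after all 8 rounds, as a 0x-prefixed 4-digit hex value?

0xD84C

s_0 = plaintext = 0x41CF
s_1 = Round(s_0, k_0) = 0x5F60
s_2 = Round(s_1, k_1) = 0x1026
s_3 = Round(s_2, k_2) = 0xE54F
s_4 = Round(s_3, k_3) = 0xDFD4
s_5 = Round(s_4, k_4) = 0x47A6
s_6 = Round(s_5, k_5) = 0x9760
s_7 = Round(s_6, k_6) = 0x8ABC
s_8 = Round(s_7, k_7) = 0xD84C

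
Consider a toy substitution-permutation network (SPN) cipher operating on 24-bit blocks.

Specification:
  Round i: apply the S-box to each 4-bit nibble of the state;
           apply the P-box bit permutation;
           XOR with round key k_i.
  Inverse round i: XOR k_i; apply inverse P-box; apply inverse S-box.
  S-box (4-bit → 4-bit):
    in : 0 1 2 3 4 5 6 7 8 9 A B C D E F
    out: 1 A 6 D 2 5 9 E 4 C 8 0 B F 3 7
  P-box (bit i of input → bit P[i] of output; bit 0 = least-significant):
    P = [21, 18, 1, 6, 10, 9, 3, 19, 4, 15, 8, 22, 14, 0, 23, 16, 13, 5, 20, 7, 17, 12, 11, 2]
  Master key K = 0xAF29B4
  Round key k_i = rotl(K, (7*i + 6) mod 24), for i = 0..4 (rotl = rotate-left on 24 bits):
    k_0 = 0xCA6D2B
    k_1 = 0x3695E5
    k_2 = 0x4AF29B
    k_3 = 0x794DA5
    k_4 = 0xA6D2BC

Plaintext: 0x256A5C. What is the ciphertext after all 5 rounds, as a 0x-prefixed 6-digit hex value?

0x50DC3E

s_0 = plaintext = 0x256A5C
s_1 = Round(s_0, k_0) = 0xBF1163
s_2 = Round(s_1, k_1) = 0x4F3186
s_3 = Round(s_2, k_2) = 0xBB02F3
s_4 = Round(s_3, k_3) = 0x598AEF
s_5 = Round(s_4, k_4) = 0x50DC3E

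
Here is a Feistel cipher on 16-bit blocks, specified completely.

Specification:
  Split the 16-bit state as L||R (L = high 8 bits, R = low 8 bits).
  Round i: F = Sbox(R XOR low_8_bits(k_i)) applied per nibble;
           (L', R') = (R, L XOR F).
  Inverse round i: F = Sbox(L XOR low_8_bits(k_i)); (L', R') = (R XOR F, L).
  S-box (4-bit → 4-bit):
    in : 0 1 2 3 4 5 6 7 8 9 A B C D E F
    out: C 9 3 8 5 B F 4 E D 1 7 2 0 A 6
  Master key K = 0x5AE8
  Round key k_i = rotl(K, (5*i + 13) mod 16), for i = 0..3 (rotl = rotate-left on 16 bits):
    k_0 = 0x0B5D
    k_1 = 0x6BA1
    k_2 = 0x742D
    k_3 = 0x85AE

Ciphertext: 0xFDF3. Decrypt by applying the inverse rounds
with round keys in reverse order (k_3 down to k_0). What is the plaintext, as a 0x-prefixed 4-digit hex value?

0xC853

s_0 = ciphertext = 0xFDF3
s_1 = InvRound(s_0, k_3) = 0x4BFD
s_2 = InvRound(s_1, k_2) = 0x024B
s_3 = InvRound(s_2, k_1) = 0x5302
s_4 = InvRound(s_3, k_0) = 0xC853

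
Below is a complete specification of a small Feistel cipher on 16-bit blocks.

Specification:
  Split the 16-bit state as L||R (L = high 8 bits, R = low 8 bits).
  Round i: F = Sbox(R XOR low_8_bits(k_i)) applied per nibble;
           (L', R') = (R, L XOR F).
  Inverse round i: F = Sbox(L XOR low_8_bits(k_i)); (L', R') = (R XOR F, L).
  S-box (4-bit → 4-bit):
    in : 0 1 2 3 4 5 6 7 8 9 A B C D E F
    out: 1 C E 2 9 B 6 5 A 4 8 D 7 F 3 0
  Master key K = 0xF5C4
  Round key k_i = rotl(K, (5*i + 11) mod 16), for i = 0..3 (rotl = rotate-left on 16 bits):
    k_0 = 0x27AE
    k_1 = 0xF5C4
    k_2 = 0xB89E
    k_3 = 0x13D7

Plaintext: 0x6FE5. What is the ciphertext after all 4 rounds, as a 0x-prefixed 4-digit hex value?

s_0 = plaintext = 0x6FE5
s_1 = Round(s_0, k_0) = 0xE5F2
s_2 = Round(s_1, k_1) = 0xF2C3
s_3 = Round(s_2, k_2) = 0xC34D
s_4 = Round(s_3, k_3) = 0x4D8B

0x4D8B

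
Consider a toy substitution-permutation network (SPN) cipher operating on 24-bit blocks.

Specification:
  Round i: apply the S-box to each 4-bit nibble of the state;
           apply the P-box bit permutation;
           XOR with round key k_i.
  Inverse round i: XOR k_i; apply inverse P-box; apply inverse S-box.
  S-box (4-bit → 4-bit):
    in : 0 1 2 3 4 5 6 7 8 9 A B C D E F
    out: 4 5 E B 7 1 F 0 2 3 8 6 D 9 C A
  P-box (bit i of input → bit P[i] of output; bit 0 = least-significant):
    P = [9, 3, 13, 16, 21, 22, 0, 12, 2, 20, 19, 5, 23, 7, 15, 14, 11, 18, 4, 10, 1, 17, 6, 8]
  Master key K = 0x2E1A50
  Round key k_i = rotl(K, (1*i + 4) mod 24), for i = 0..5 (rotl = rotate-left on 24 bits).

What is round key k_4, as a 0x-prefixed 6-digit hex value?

0x1A502E

K = 0x2E1A50
k_0 = rotl(K, (1*0+4) mod 24) = rotl(K, 4) = 0xE1A502
k_1 = rotl(K, (1*1+4) mod 24) = rotl(K, 5) = 0xC34A05
k_2 = rotl(K, (1*2+4) mod 24) = rotl(K, 6) = 0x86940B
k_3 = rotl(K, (1*3+4) mod 24) = rotl(K, 7) = 0x0D2817
k_4 = rotl(K, (1*4+4) mod 24) = rotl(K, 8) = 0x1A502E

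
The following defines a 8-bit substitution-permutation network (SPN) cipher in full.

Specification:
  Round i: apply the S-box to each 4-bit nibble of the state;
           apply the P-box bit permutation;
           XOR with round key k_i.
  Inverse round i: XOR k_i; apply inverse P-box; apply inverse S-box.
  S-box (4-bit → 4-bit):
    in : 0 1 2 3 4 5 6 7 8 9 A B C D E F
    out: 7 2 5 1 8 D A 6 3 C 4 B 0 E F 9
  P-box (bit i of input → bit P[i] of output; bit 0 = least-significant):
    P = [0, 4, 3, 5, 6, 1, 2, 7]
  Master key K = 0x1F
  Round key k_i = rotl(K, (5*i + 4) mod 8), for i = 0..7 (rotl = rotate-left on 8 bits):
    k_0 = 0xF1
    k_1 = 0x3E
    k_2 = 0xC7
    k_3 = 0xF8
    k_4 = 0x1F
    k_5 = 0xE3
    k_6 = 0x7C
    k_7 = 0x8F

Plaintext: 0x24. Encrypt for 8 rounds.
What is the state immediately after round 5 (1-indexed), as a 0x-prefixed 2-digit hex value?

0x09

s_0 = plaintext = 0x24
s_1 = Round(s_0, k_0) = 0x95
s_2 = Round(s_1, k_1) = 0x93
s_3 = Round(s_2, k_2) = 0x42
s_4 = Round(s_3, k_3) = 0x71
s_5 = Round(s_4, k_4) = 0x09
s_6 = Round(s_5, k_5) = 0x8D
s_7 = Round(s_6, k_6) = 0x06
s_8 = Round(s_7, k_7) = 0xF9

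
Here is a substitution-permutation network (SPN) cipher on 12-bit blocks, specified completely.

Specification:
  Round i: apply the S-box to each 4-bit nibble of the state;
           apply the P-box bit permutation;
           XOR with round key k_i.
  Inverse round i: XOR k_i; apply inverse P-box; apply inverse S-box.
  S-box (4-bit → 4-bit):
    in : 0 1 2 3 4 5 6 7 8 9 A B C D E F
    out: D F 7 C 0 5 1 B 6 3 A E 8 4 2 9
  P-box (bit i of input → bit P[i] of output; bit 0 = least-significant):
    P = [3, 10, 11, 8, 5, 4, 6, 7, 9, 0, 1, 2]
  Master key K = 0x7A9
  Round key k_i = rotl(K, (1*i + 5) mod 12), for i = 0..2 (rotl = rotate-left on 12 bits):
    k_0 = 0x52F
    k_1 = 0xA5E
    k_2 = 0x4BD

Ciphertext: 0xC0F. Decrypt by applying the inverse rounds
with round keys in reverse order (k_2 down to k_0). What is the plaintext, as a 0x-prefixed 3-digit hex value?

0x7DA

s_0 = ciphertext = 0xC0F
s_1 = InvRound(s_0, k_2) = 0xD7D
s_2 = InvRound(s_1, k_1) = 0x26A
s_3 = InvRound(s_2, k_0) = 0x7DA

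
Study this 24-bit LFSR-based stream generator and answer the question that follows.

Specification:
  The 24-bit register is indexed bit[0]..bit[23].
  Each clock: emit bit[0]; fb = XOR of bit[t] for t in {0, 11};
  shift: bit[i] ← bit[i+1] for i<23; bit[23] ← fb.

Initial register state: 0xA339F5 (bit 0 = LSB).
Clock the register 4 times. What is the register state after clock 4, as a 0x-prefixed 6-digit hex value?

reg_0 = 0xA339F5
clock 1: out=1, reg = 0x519CFA
clock 2: out=0, reg = 0xA8CE7D
clock 3: out=1, reg = 0x54673E
clock 4: out=0, reg = 0x2A339F

0x2A339F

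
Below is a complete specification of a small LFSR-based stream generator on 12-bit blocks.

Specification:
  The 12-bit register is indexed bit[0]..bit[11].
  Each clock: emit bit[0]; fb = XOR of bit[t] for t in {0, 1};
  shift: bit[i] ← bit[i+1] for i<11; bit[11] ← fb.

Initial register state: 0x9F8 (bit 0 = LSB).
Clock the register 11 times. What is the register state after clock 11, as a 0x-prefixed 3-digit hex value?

reg_0 = 0x9F8
clock 1: out=0, reg = 0x4FC
clock 2: out=0, reg = 0x27E
clock 3: out=0, reg = 0x93F
clock 4: out=1, reg = 0x49F
clock 5: out=1, reg = 0x24F
clock 6: out=1, reg = 0x127
clock 7: out=1, reg = 0x093
clock 8: out=1, reg = 0x049
clock 9: out=1, reg = 0x824
clock 10: out=0, reg = 0x412
clock 11: out=0, reg = 0xA09

0xA09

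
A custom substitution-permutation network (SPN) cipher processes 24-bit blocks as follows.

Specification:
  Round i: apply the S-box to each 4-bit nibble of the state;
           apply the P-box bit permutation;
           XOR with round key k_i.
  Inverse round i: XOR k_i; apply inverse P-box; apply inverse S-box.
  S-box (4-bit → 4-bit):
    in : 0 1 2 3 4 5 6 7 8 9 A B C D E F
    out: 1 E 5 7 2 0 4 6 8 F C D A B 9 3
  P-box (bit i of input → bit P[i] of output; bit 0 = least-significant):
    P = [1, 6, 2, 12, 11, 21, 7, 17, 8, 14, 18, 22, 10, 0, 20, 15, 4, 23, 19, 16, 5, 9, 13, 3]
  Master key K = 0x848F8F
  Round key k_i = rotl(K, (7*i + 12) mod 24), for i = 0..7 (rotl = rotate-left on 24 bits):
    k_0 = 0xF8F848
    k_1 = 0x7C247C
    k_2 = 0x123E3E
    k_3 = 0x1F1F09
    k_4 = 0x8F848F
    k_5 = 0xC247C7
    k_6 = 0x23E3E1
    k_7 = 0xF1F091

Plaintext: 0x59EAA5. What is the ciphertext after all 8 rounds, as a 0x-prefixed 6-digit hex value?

s_0 = plaintext = 0x59EAA5
s_1 = Round(s_0, k_0) = 0x377CD8
s_2 = Round(s_1, k_1) = 0x865E5D
s_3 = Round(s_2, k_2) = 0x5A2F74
s_4 = Round(s_3, k_3) = 0x265AC9
s_5 = Round(s_4, k_4) = 0xE1B4E9
s_6 = Round(s_5, k_5) = 0x599BA9
s_7 = Round(s_6, k_6) = 0xFC7636
s_8 = Round(s_7, k_7) = 0x44FA34

0x44FA34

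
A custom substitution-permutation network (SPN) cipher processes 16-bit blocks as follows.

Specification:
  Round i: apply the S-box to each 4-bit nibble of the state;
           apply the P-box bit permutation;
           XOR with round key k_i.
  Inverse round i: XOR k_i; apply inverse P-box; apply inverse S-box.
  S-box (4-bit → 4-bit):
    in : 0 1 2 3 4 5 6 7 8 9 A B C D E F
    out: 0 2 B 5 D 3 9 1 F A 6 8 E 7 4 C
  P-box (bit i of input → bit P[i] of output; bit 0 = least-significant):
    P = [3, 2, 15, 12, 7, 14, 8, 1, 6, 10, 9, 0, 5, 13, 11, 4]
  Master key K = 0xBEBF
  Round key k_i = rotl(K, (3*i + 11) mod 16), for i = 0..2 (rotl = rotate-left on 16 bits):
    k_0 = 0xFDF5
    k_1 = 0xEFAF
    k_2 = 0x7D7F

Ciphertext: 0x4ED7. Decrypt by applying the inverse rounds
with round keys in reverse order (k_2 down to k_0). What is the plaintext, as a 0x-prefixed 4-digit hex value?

0x1850

s_0 = ciphertext = 0x4ED7
s_1 = InvRound(s_0, k_2) = 0x5E36
s_2 = InvRound(s_1, k_1) = 0x9B34
s_3 = InvRound(s_2, k_0) = 0x1850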